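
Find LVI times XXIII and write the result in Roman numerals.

LVI = 56
XXIII = 23
56 × 23 = 1288

MCCLXXXVIII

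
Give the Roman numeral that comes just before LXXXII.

LXXXII = 82, so the previous integer is 82 - 1 = 81

LXXXI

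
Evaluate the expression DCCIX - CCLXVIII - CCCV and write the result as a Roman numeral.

DCCIX = 709, CCLXVIII = 268, CCCV = 305
709 - 268 = 441
441 - 305 = 136

CXXXVI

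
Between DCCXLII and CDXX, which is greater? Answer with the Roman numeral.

DCCXLII = 742
CDXX = 420
742 is larger

DCCXLII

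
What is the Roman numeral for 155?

Convert 155 to Roman numerals:
  155 contains 1×100 (C)
  55 contains 1×50 (L)
  5 contains 1×5 (V)

CLV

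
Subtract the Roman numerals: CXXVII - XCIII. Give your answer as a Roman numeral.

CXXVII = 127
XCIII = 93
127 - 93 = 34

XXXIV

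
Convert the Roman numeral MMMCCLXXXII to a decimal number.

MMMCCLXXXII: M=1000, M=1000, M=1000, C=100, C=100, L=50, X=10, X=10, X=10, I=1, I=1
1000 + 1000 + 1000 + 100 + 100 + 50 + 10 + 10 + 10 + 1 + 1 = 3282

3282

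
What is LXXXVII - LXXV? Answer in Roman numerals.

LXXXVII = 87
LXXV = 75
87 - 75 = 12

XII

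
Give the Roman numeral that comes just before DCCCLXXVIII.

DCCCLXXVIII = 878; previous is 877

DCCCLXXVII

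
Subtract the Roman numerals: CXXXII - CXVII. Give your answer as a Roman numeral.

CXXXII = 132
CXVII = 117
132 - 117 = 15

XV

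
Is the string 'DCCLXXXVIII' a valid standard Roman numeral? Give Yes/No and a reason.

'DCCLXXXVIII': Check the rules: uses only the symbols I, V, X, L, C, D, M; no symbol is repeated more than three times in a row; V, L and D each appear at most once; no smaller symbol precedes a larger one (values never increase from left to right). Value: D (500) + C (100) + C (100) + L (50) + X (10) + X (10) + X (10) + V (5) + I (1) + I (1) + I (1) = 788. So it is a valid standard Roman numeral.

Yes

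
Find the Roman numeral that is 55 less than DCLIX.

DCLIX = 659
659 - 55 = 604

DCIV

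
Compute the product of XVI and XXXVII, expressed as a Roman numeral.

XVI = 16
XXXVII = 37
16 × 37 = 592

DXCII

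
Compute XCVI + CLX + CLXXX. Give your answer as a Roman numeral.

XCVI = 96, CLX = 160, CLXXX = 180
96 + 160 = 256
256 + 180 = 436

CDXXXVI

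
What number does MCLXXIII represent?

MCLXXIII: M=1000, C=100, L=50, X=10, X=10, I=1, I=1, I=1
1000 + 100 + 50 + 10 + 10 + 1 + 1 + 1 = 1173

1173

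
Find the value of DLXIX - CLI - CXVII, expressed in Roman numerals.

DLXIX = 569, CLI = 151, CXVII = 117
569 - 151 = 418
418 - 117 = 301

CCCI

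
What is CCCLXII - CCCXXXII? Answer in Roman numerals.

CCCLXII = 362
CCCXXXII = 332
362 - 332 = 30

XXX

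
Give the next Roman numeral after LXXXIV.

LXXXIV = 84; next is 85

LXXXV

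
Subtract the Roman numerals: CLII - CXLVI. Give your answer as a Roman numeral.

CLII = 152
CXLVI = 146
152 - 146 = 6

VI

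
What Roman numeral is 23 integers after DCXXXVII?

DCXXXVII = 637
637 + 23 = 660

DCLX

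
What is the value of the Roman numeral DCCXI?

DCCXI: D=500, C=100, C=100, X=10, I=1
500 + 100 + 100 + 10 + 1 = 711

711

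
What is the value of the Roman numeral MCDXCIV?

MCDXCIV: M=1000, CD=400, XC=90, IV=4
1000 + 400 + 90 + 4 = 1494

1494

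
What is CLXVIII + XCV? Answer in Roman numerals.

CLXVIII = 168
XCV = 95
168 + 95 = 263

CCLXIII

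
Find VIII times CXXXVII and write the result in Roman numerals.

VIII = 8
CXXXVII = 137
8 × 137 = 1096

MXCVI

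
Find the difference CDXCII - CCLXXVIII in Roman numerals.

CDXCII = 492
CCLXXVIII = 278
492 - 278 = 214

CCXIV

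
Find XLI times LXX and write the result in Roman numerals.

XLI = 41
LXX = 70
41 × 70 = 2870

MMDCCCLXX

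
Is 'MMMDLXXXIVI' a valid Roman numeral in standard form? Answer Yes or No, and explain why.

'MMMDLXXXIVI': I cannot come right after the subtractive pair IV: once I is subtracted in IV, the next symbol must be smaller than I

No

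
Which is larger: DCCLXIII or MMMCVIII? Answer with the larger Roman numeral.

DCCLXIII = 763
MMMCVIII = 3108
3108 is larger

MMMCVIII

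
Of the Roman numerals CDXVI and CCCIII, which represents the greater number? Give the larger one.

CDXVI = 416
CCCIII = 303
416 is larger

CDXVI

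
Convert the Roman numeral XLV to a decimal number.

XLV: XL=40, V=5
40 + 5 = 45

45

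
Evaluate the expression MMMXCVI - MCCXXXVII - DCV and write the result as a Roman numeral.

MMMXCVI = 3096, MCCXXXVII = 1237, DCV = 605
3096 - 1237 = 1859
1859 - 605 = 1254

MCCLIV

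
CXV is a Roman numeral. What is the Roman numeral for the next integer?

CXV = 115; next is 116

CXVI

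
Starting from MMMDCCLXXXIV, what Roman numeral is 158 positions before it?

MMMDCCLXXXIV = 3784
3784 - 158 = 3626

MMMDCXXVI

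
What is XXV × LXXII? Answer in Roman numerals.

XXV = 25
LXXII = 72
25 × 72 = 1800

MDCCC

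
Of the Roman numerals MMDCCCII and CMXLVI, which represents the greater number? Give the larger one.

MMDCCCII = 2802
CMXLVI = 946
2802 is larger

MMDCCCII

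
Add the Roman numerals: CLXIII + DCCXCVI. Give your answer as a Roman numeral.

CLXIII = 163
DCCXCVI = 796
163 + 796 = 959

CMLIX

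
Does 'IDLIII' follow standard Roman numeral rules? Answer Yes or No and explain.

'IDLIII': Invalid subtractive combination: ID

No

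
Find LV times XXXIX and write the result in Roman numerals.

LV = 55
XXXIX = 39
55 × 39 = 2145

MMCXLV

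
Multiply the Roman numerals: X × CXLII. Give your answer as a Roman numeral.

X = 10
CXLII = 142
10 × 142 = 1420

MCDXX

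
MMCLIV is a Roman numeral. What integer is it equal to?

MMCLIV: M=1000, M=1000, C=100, L=50, IV=4
1000 + 1000 + 100 + 50 + 4 = 2154

2154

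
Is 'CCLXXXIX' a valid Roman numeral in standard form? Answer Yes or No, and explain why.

'CCLXXXIX': Check the rules: uses only the symbols I, V, X, L, C, D, M; no symbol is repeated more than three times in a row; V, L and D each appear at most once; the only place a smaller symbol precedes a larger one is the allowed subtractive pair IX, the symbol right after such a pair (if any) is smaller than the pair's first symbol, and otherwise the values never increase from left to right. Value: C (100) + C (100) + L (50) + X (10) + X (10) + X (10) + IX (9) = 289. So it is a valid standard Roman numeral.

Yes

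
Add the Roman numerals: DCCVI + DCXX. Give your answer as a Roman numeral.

DCCVI = 706
DCXX = 620
706 + 620 = 1326

MCCCXXVI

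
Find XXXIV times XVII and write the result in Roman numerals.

XXXIV = 34
XVII = 17
34 × 17 = 578

DLXXVIII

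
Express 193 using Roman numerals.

Convert 193 to Roman numerals:
  193 contains 1×100 (C)
  93 contains 1×90 (XC)
  3 contains 3×1 (III)

CXCIII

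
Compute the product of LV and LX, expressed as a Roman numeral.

LV = 55
LX = 60
55 × 60 = 3300

MMMCCC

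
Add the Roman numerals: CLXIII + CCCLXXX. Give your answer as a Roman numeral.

CLXIII = 163
CCCLXXX = 380
163 + 380 = 543

DXLIII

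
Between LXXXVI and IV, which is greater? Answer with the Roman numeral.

LXXXVI = 86
IV = 4
86 is larger

LXXXVI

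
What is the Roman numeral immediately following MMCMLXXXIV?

MMCMLXXXIV = 2984; next is 2985

MMCMLXXXV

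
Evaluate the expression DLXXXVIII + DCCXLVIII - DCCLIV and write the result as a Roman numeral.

DLXXXVIII = 588, DCCXLVIII = 748, DCCLIV = 754
588 + 748 = 1336
1336 - 754 = 582

DLXXXII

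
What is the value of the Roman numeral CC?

CC: C=100, C=100
100 + 100 = 200

200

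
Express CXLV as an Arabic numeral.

CXLV: C=100, XL=40, V=5
100 + 40 + 5 = 145

145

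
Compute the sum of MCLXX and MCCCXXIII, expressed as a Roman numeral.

MCLXX = 1170
MCCCXXIII = 1323
1170 + 1323 = 2493

MMCDXCIII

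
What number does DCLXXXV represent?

DCLXXXV: D=500, C=100, L=50, X=10, X=10, X=10, V=5
500 + 100 + 50 + 10 + 10 + 10 + 5 = 685

685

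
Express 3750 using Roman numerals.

Convert 3750 to Roman numerals:
  3750 contains 3×1000 (MMM)
  750 contains 1×500 (D)
  250 contains 2×100 (CC)
  50 contains 1×50 (L)

MMMDCCL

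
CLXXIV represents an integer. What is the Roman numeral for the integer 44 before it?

CLXXIV = 174
174 - 44 = 130

CXXX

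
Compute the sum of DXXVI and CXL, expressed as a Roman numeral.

DXXVI = 526
CXL = 140
526 + 140 = 666

DCLXVI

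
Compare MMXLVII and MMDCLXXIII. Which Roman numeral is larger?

MMXLVII = 2047
MMDCLXXIII = 2673
2673 is larger

MMDCLXXIII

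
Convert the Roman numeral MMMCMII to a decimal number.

MMMCMII: M=1000, M=1000, M=1000, CM=900, I=1, I=1
1000 + 1000 + 1000 + 900 + 1 + 1 = 3902

3902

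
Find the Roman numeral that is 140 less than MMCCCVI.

MMCCCVI = 2306
2306 - 140 = 2166

MMCLXVI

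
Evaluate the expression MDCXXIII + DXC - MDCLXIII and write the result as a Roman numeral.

MDCXXIII = 1623, DXC = 590, MDCLXIII = 1663
1623 + 590 = 2213
2213 - 1663 = 550

DL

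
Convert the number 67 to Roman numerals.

Convert 67 to Roman numerals:
  67 contains 1×50 (L)
  17 contains 1×10 (X)
  7 contains 1×5 (V)
  2 contains 2×1 (II)

LXVII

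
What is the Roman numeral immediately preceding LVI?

LVI = 56; previous is 55

LV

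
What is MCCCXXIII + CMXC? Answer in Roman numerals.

MCCCXXIII = 1323
CMXC = 990
1323 + 990 = 2313

MMCCCXIII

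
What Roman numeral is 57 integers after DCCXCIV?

DCCXCIV = 794
794 + 57 = 851

DCCCLI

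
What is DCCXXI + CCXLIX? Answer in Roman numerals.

DCCXXI = 721
CCXLIX = 249
721 + 249 = 970

CMLXX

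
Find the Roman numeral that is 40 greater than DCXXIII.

DCXXIII = 623
623 + 40 = 663

DCLXIII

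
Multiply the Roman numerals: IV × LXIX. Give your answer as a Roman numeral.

IV = 4
LXIX = 69
4 × 69 = 276

CCLXXVI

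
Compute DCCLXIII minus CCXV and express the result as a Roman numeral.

DCCLXIII = 763
CCXV = 215
763 - 215 = 548

DXLVIII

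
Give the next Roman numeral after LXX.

LXX = 70; next is 71

LXXI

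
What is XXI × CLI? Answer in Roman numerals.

XXI = 21
CLI = 151
21 × 151 = 3171

MMMCLXXI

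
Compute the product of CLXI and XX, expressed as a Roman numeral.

CLXI = 161
XX = 20
161 × 20 = 3220

MMMCCXX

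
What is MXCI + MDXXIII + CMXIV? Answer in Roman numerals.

MXCI = 1091, MDXXIII = 1523, CMXIV = 914
1091 + 1523 = 2614
2614 + 914 = 3528

MMMDXXVIII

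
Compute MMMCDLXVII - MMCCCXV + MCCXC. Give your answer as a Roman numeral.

MMMCDLXVII = 3467, MMCCCXV = 2315, MCCXC = 1290
3467 - 2315 = 1152
1152 + 1290 = 2442

MMCDXLII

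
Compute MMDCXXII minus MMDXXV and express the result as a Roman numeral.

MMDCXXII = 2622
MMDXXV = 2525
2622 - 2525 = 97

XCVII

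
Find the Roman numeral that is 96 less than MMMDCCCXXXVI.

MMMDCCCXXXVI = 3836
3836 - 96 = 3740

MMMDCCXL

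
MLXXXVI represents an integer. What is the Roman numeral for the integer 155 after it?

MLXXXVI = 1086
1086 + 155 = 1241

MCCXLI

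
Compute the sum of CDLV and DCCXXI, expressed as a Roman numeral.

CDLV = 455
DCCXXI = 721
455 + 721 = 1176

MCLXXVI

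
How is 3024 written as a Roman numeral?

Convert 3024 to Roman numerals:
  3024 contains 3×1000 (MMM)
  24 contains 2×10 (XX)
  4 contains 1×4 (IV)

MMMXXIV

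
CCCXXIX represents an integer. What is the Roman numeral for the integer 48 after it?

CCCXXIX = 329
329 + 48 = 377

CCCLXXVII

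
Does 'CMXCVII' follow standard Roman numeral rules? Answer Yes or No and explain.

'CMXCVII': Check the rules: uses only the symbols I, V, X, L, C, D, M; no symbol is repeated more than three times in a row; V, L and D each appear at most once; the only places a smaller symbol precedes a larger one are the allowed subtractive pairs CM, XC, the symbol right after such a pair (if any) is smaller than the pair's first symbol, and otherwise the values never increase from left to right. Value: CM (900) + XC (90) + V (5) + I (1) + I (1) = 997. So it is a valid standard Roman numeral.

Yes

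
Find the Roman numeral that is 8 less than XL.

XL = 40
40 - 8 = 32

XXXII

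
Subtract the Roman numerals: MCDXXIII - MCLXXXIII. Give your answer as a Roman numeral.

MCDXXIII = 1423
MCLXXXIII = 1183
1423 - 1183 = 240

CCXL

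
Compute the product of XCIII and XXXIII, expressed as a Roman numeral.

XCIII = 93
XXXIII = 33
93 × 33 = 3069

MMMLXIX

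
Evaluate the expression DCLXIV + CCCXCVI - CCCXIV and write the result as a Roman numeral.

DCLXIV = 664, CCCXCVI = 396, CCCXIV = 314
664 + 396 = 1060
1060 - 314 = 746

DCCXLVI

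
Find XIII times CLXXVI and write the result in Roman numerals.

XIII = 13
CLXXVI = 176
13 × 176 = 2288

MMCCLXXXVIII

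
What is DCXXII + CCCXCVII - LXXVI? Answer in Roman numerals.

DCXXII = 622, CCCXCVII = 397, LXXVI = 76
622 + 397 = 1019
1019 - 76 = 943

CMXLIII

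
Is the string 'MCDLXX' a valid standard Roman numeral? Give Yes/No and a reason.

'MCDLXX': Check the rules: uses only the symbols I, V, X, L, C, D, M; no symbol is repeated more than three times in a row; V, L and D each appear at most once; the only place a smaller symbol precedes a larger one is the allowed subtractive pair CD, the symbol right after such a pair (if any) is smaller than the pair's first symbol, and otherwise the values never increase from left to right. Value: M (1000) + CD (400) + L (50) + X (10) + X (10) = 1470. So it is a valid standard Roman numeral.

Yes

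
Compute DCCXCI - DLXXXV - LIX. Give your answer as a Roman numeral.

DCCXCI = 791, DLXXXV = 585, LIX = 59
791 - 585 = 206
206 - 59 = 147

CXLVII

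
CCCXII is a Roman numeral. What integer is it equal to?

CCCXII: C=100, C=100, C=100, X=10, I=1, I=1
100 + 100 + 100 + 10 + 1 + 1 = 312

312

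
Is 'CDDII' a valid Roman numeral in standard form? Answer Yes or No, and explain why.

'CDDII': D should not appear more than once

No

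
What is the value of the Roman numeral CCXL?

CCXL: C=100, C=100, XL=40
100 + 100 + 40 = 240

240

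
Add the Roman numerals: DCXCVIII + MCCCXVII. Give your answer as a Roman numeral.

DCXCVIII = 698
MCCCXVII = 1317
698 + 1317 = 2015

MMXV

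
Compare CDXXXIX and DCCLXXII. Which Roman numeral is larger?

CDXXXIX = 439
DCCLXXII = 772
772 is larger

DCCLXXII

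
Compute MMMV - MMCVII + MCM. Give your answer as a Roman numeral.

MMMV = 3005, MMCVII = 2107, MCM = 1900
3005 - 2107 = 898
898 + 1900 = 2798

MMDCCXCVIII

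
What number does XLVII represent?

XLVII: XL=40, V=5, I=1, I=1
40 + 5 + 1 + 1 = 47

47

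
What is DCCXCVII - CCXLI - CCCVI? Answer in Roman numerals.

DCCXCVII = 797, CCXLI = 241, CCCVI = 306
797 - 241 = 556
556 - 306 = 250

CCL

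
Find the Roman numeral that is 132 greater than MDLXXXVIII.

MDLXXXVIII = 1588
1588 + 132 = 1720

MDCCXX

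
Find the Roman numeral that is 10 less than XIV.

XIV = 14
14 - 10 = 4

IV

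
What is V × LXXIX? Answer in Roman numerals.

V = 5
LXXIX = 79
5 × 79 = 395

CCCXCV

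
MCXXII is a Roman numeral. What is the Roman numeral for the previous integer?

MCXXII = 1122, so the previous integer is 1122 - 1 = 1121

MCXXI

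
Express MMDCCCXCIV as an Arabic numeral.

MMDCCCXCIV: M=1000, M=1000, D=500, C=100, C=100, C=100, XC=90, IV=4
1000 + 1000 + 500 + 100 + 100 + 100 + 90 + 4 = 2894

2894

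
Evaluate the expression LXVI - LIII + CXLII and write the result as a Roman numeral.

LXVI = 66, LIII = 53, CXLII = 142
66 - 53 = 13
13 + 142 = 155

CLV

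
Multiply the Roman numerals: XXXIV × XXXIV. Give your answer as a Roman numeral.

XXXIV = 34
XXXIV = 34
34 × 34 = 1156

MCLVI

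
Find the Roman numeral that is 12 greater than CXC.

CXC = 190
190 + 12 = 202

CCII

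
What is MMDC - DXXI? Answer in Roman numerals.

MMDC = 2600
DXXI = 521
2600 - 521 = 2079

MMLXXIX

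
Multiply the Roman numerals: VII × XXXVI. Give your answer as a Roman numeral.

VII = 7
XXXVI = 36
7 × 36 = 252

CCLII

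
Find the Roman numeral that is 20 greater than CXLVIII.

CXLVIII = 148
148 + 20 = 168

CLXVIII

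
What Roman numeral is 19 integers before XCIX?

XCIX = 99
99 - 19 = 80

LXXX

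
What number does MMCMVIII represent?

MMCMVIII: M=1000, M=1000, CM=900, V=5, I=1, I=1, I=1
1000 + 1000 + 900 + 5 + 1 + 1 + 1 = 2908

2908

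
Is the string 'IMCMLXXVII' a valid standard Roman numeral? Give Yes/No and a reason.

'IMCMLXXVII': Invalid subtractive combination: IM

No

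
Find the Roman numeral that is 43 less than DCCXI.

DCCXI = 711
711 - 43 = 668

DCLXVIII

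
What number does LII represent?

LII: L=50, I=1, I=1
50 + 1 + 1 = 52

52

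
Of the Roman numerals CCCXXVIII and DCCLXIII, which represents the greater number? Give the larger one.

CCCXXVIII = 328
DCCLXIII = 763
763 is larger

DCCLXIII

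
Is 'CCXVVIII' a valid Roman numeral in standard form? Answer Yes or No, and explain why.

'CCXVVIII': V should not appear more than once

No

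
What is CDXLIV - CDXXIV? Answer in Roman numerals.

CDXLIV = 444
CDXXIV = 424
444 - 424 = 20

XX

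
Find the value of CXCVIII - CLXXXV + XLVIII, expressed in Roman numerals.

CXCVIII = 198, CLXXXV = 185, XLVIII = 48
198 - 185 = 13
13 + 48 = 61

LXI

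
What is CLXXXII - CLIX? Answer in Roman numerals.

CLXXXII = 182
CLIX = 159
182 - 159 = 23

XXIII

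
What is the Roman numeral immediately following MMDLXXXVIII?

MMDLXXXVIII = 2588, so the next integer is 2588 + 1 = 2589

MMDLXXXIX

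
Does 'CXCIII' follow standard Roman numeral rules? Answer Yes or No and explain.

'CXCIII': Check the rules: uses only the symbols I, V, X, L, C, D, M; no symbol is repeated more than three times in a row; V, L and D each appear at most once; the only place a smaller symbol precedes a larger one is the allowed subtractive pair XC, the symbol right after such a pair (if any) is smaller than the pair's first symbol, and otherwise the values never increase from left to right. Value: C (100) + XC (90) + I (1) + I (1) + I (1) = 193. So it is a valid standard Roman numeral.

Yes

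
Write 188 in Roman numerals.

Convert 188 to Roman numerals:
  188 contains 1×100 (C)
  88 contains 1×50 (L)
  38 contains 3×10 (XXX)
  8 contains 1×5 (V)
  3 contains 3×1 (III)

CLXXXVIII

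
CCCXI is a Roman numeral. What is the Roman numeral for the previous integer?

CCCXI = 311, so the previous integer is 311 - 1 = 310

CCCX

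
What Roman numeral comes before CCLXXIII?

CCLXXIII = 273; previous is 272

CCLXXII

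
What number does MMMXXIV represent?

MMMXXIV: M=1000, M=1000, M=1000, X=10, X=10, IV=4
1000 + 1000 + 1000 + 10 + 10 + 4 = 3024

3024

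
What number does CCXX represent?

CCXX: C=100, C=100, X=10, X=10
100 + 100 + 10 + 10 = 220

220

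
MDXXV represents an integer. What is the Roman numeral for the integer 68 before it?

MDXXV = 1525
1525 - 68 = 1457

MCDLVII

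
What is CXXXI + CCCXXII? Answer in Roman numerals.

CXXXI = 131
CCCXXII = 322
131 + 322 = 453

CDLIII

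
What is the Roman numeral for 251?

Convert 251 to Roman numerals:
  251 contains 2×100 (CC)
  51 contains 1×50 (L)
  1 contains 1×1 (I)

CCLI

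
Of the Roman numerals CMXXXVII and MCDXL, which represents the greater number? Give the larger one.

CMXXXVII = 937
MCDXL = 1440
1440 is larger

MCDXL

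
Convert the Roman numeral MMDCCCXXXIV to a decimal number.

MMDCCCXXXIV: M=1000, M=1000, D=500, C=100, C=100, C=100, X=10, X=10, X=10, IV=4
1000 + 1000 + 500 + 100 + 100 + 100 + 10 + 10 + 10 + 4 = 2834

2834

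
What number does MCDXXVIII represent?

MCDXXVIII: M=1000, CD=400, X=10, X=10, V=5, I=1, I=1, I=1
1000 + 400 + 10 + 10 + 5 + 1 + 1 + 1 = 1428

1428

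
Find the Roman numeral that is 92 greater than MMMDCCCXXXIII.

MMMDCCCXXXIII = 3833
3833 + 92 = 3925

MMMCMXXV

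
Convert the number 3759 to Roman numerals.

Convert 3759 to Roman numerals:
  3759 contains 3×1000 (MMM)
  759 contains 1×500 (D)
  259 contains 2×100 (CC)
  59 contains 1×50 (L)
  9 contains 1×9 (IX)

MMMDCCLIX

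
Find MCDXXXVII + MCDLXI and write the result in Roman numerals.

MCDXXXVII = 1437
MCDLXI = 1461
1437 + 1461 = 2898

MMDCCCXCVIII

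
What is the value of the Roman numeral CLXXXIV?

CLXXXIV: C=100, L=50, X=10, X=10, X=10, IV=4
100 + 50 + 10 + 10 + 10 + 4 = 184

184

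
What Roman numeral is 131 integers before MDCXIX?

MDCXIX = 1619
1619 - 131 = 1488

MCDLXXXVIII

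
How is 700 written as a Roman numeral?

Convert 700 to Roman numerals:
  700 contains 1×500 (D)
  200 contains 2×100 (CC)

DCC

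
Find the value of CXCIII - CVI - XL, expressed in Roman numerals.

CXCIII = 193, CVI = 106, XL = 40
193 - 106 = 87
87 - 40 = 47

XLVII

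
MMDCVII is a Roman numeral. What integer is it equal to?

MMDCVII: M=1000, M=1000, D=500, C=100, V=5, I=1, I=1
1000 + 1000 + 500 + 100 + 5 + 1 + 1 = 2607

2607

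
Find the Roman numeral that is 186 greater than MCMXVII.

MCMXVII = 1917
1917 + 186 = 2103

MMCIII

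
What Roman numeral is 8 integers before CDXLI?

CDXLI = 441
441 - 8 = 433

CDXXXIII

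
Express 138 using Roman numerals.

Convert 138 to Roman numerals:
  138 contains 1×100 (C)
  38 contains 3×10 (XXX)
  8 contains 1×5 (V)
  3 contains 3×1 (III)

CXXXVIII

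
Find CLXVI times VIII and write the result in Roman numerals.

CLXVI = 166
VIII = 8
166 × 8 = 1328

MCCCXXVIII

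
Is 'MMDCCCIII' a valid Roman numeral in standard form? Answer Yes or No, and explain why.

'MMDCCCIII': Check the rules: uses only the symbols I, V, X, L, C, D, M; no symbol is repeated more than three times in a row; V, L and D each appear at most once; no smaller symbol precedes a larger one (values never increase from left to right). Value: M (1000) + M (1000) + D (500) + C (100) + C (100) + C (100) + I (1) + I (1) + I (1) = 2803. So it is a valid standard Roman numeral.

Yes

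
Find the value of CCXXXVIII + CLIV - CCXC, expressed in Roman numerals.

CCXXXVIII = 238, CLIV = 154, CCXC = 290
238 + 154 = 392
392 - 290 = 102

CII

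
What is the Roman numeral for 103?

Convert 103 to Roman numerals:
  103 contains 1×100 (C)
  3 contains 3×1 (III)

CIII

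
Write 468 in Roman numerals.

Convert 468 to Roman numerals:
  468 contains 1×400 (CD)
  68 contains 1×50 (L)
  18 contains 1×10 (X)
  8 contains 1×5 (V)
  3 contains 3×1 (III)

CDLXVIII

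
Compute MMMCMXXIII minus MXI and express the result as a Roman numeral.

MMMCMXXIII = 3923
MXI = 1011
3923 - 1011 = 2912

MMCMXII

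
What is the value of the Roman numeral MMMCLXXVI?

MMMCLXXVI: M=1000, M=1000, M=1000, C=100, L=50, X=10, X=10, V=5, I=1
1000 + 1000 + 1000 + 100 + 50 + 10 + 10 + 5 + 1 = 3176

3176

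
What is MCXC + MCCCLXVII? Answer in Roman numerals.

MCXC = 1190
MCCCLXVII = 1367
1190 + 1367 = 2557

MMDLVII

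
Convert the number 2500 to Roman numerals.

Convert 2500 to Roman numerals:
  2500 contains 2×1000 (MM)
  500 contains 1×500 (D)

MMD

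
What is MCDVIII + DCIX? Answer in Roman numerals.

MCDVIII = 1408
DCIX = 609
1408 + 609 = 2017

MMXVII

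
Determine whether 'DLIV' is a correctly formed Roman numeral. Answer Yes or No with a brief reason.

'DLIV': Check the rules: uses only the symbols I, V, X, L, C, D, M; no symbol is repeated more than three times in a row; V, L and D each appear at most once; the only place a smaller symbol precedes a larger one is the allowed subtractive pair IV, the symbol right after such a pair (if any) is smaller than the pair's first symbol, and otherwise the values never increase from left to right. Value: D (500) + L (50) + IV (4) = 554. So it is a valid standard Roman numeral.

Yes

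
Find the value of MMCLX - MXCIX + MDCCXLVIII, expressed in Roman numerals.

MMCLX = 2160, MXCIX = 1099, MDCCXLVIII = 1748
2160 - 1099 = 1061
1061 + 1748 = 2809

MMDCCCIX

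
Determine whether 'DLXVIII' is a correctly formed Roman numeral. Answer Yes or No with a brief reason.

'DLXVIII': Check the rules: uses only the symbols I, V, X, L, C, D, M; no symbol is repeated more than three times in a row; V, L and D each appear at most once; no smaller symbol precedes a larger one (values never increase from left to right). Value: D (500) + L (50) + X (10) + V (5) + I (1) + I (1) + I (1) = 568. So it is a valid standard Roman numeral.

Yes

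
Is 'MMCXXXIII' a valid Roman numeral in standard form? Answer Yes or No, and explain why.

'MMCXXXIII': Check the rules: uses only the symbols I, V, X, L, C, D, M; no symbol is repeated more than three times in a row; V, L and D each appear at most once; no smaller symbol precedes a larger one (values never increase from left to right). Value: M (1000) + M (1000) + C (100) + X (10) + X (10) + X (10) + I (1) + I (1) + I (1) = 2133. So it is a valid standard Roman numeral.

Yes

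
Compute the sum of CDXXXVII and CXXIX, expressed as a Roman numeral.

CDXXXVII = 437
CXXIX = 129
437 + 129 = 566

DLXVI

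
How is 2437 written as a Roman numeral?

Convert 2437 to Roman numerals:
  2437 contains 2×1000 (MM)
  437 contains 1×400 (CD)
  37 contains 3×10 (XXX)
  7 contains 1×5 (V)
  2 contains 2×1 (II)

MMCDXXXVII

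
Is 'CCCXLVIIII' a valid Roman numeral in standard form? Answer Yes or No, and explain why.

'CCCXLVIIII': More than 3 consecutive I's

No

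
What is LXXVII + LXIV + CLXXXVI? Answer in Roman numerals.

LXXVII = 77, LXIV = 64, CLXXXVI = 186
77 + 64 = 141
141 + 186 = 327

CCCXXVII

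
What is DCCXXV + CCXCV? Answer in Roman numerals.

DCCXXV = 725
CCXCV = 295
725 + 295 = 1020

MXX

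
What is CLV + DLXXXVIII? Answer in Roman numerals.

CLV = 155
DLXXXVIII = 588
155 + 588 = 743

DCCXLIII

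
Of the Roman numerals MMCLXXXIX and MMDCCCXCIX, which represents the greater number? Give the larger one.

MMCLXXXIX = 2189
MMDCCCXCIX = 2899
2899 is larger

MMDCCCXCIX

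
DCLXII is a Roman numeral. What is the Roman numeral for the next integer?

DCLXII = 662, so the next integer is 662 + 1 = 663

DCLXIII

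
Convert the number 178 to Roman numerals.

Convert 178 to Roman numerals:
  178 contains 1×100 (C)
  78 contains 1×50 (L)
  28 contains 2×10 (XX)
  8 contains 1×5 (V)
  3 contains 3×1 (III)

CLXXVIII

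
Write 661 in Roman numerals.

Convert 661 to Roman numerals:
  661 contains 1×500 (D)
  161 contains 1×100 (C)
  61 contains 1×50 (L)
  11 contains 1×10 (X)
  1 contains 1×1 (I)

DCLXI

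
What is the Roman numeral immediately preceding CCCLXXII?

CCCLXXII = 372; previous is 371

CCCLXXI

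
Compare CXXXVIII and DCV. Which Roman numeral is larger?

CXXXVIII = 138
DCV = 605
605 is larger

DCV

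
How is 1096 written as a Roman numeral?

Convert 1096 to Roman numerals:
  1096 contains 1×1000 (M)
  96 contains 1×90 (XC)
  6 contains 1×5 (V)
  1 contains 1×1 (I)

MXCVI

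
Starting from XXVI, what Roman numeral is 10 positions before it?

XXVI = 26
26 - 10 = 16

XVI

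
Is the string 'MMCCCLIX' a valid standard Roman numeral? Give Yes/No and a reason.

'MMCCCLIX': Check the rules: uses only the symbols I, V, X, L, C, D, M; no symbol is repeated more than three times in a row; V, L and D each appear at most once; the only place a smaller symbol precedes a larger one is the allowed subtractive pair IX, the symbol right after such a pair (if any) is smaller than the pair's first symbol, and otherwise the values never increase from left to right. Value: M (1000) + M (1000) + C (100) + C (100) + C (100) + L (50) + IX (9) = 2359. So it is a valid standard Roman numeral.

Yes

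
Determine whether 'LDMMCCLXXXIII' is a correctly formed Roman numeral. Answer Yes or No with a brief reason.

'LDMMCCLXXXIII': L should not appear more than once

No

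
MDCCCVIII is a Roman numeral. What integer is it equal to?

MDCCCVIII: M=1000, D=500, C=100, C=100, C=100, V=5, I=1, I=1, I=1
1000 + 500 + 100 + 100 + 100 + 5 + 1 + 1 + 1 = 1808

1808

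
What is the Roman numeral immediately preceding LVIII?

LVIII = 58; previous is 57

LVII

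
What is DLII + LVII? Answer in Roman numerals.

DLII = 552
LVII = 57
552 + 57 = 609

DCIX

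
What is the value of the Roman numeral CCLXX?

CCLXX: C=100, C=100, L=50, X=10, X=10
100 + 100 + 50 + 10 + 10 = 270

270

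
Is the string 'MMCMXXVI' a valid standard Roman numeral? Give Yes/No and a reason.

'MMCMXXVI': Check the rules: uses only the symbols I, V, X, L, C, D, M; no symbol is repeated more than three times in a row; V, L and D each appear at most once; the only place a smaller symbol precedes a larger one is the allowed subtractive pair CM, the symbol right after such a pair (if any) is smaller than the pair's first symbol, and otherwise the values never increase from left to right. Value: M (1000) + M (1000) + CM (900) + X (10) + X (10) + V (5) + I (1) = 2926. So it is a valid standard Roman numeral.

Yes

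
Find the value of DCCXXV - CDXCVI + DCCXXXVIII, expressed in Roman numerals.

DCCXXV = 725, CDXCVI = 496, DCCXXXVIII = 738
725 - 496 = 229
229 + 738 = 967

CMLXVII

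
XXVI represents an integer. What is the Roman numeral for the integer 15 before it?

XXVI = 26
26 - 15 = 11

XI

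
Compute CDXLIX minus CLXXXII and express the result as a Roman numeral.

CDXLIX = 449
CLXXXII = 182
449 - 182 = 267

CCLXVII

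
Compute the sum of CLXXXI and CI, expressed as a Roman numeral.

CLXXXI = 181
CI = 101
181 + 101 = 282

CCLXXXII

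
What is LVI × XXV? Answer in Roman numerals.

LVI = 56
XXV = 25
56 × 25 = 1400

MCD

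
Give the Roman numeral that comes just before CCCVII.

CCCVII = 307; previous is 306

CCCVI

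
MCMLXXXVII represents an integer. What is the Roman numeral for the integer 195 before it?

MCMLXXXVII = 1987
1987 - 195 = 1792

MDCCXCII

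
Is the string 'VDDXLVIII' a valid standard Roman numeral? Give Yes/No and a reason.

'VDDXLVIII': V should not appear more than once

No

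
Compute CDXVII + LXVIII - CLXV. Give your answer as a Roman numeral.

CDXVII = 417, LXVIII = 68, CLXV = 165
417 + 68 = 485
485 - 165 = 320

CCCXX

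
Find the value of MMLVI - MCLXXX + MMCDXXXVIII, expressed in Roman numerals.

MMLVI = 2056, MCLXXX = 1180, MMCDXXXVIII = 2438
2056 - 1180 = 876
876 + 2438 = 3314

MMMCCCXIV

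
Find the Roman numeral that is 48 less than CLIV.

CLIV = 154
154 - 48 = 106

CVI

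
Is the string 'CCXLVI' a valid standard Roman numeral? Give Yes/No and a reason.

'CCXLVI': Check the rules: uses only the symbols I, V, X, L, C, D, M; no symbol is repeated more than three times in a row; V, L and D each appear at most once; the only place a smaller symbol precedes a larger one is the allowed subtractive pair XL, the symbol right after such a pair (if any) is smaller than the pair's first symbol, and otherwise the values never increase from left to right. Value: C (100) + C (100) + XL (40) + V (5) + I (1) = 246. So it is a valid standard Roman numeral.

Yes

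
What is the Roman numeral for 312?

Convert 312 to Roman numerals:
  312 contains 3×100 (CCC)
  12 contains 1×10 (X)
  2 contains 2×1 (II)

CCCXII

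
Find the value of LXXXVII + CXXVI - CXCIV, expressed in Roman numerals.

LXXXVII = 87, CXXVI = 126, CXCIV = 194
87 + 126 = 213
213 - 194 = 19

XIX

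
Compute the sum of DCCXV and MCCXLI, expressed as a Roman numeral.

DCCXV = 715
MCCXLI = 1241
715 + 1241 = 1956

MCMLVI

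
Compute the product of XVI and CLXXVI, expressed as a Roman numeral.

XVI = 16
CLXXVI = 176
16 × 176 = 2816

MMDCCCXVI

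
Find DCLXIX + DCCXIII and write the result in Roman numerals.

DCLXIX = 669
DCCXIII = 713
669 + 713 = 1382

MCCCLXXXII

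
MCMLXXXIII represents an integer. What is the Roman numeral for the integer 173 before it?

MCMLXXXIII = 1983
1983 - 173 = 1810

MDCCCX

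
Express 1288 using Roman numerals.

Convert 1288 to Roman numerals:
  1288 contains 1×1000 (M)
  288 contains 2×100 (CC)
  88 contains 1×50 (L)
  38 contains 3×10 (XXX)
  8 contains 1×5 (V)
  3 contains 3×1 (III)

MCCLXXXVIII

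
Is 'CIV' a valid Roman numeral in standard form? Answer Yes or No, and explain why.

'CIV': Check the rules: uses only the symbols I, V, X, L, C, D, M; no symbol is repeated more than three times in a row; V, L and D each appear at most once; the only place a smaller symbol precedes a larger one is the allowed subtractive pair IV, the symbol right after such a pair (if any) is smaller than the pair's first symbol, and otherwise the values never increase from left to right. Value: C (100) + IV (4) = 104. So it is a valid standard Roman numeral.

Yes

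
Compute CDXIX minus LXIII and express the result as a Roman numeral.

CDXIX = 419
LXIII = 63
419 - 63 = 356

CCCLVI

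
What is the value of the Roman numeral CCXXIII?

CCXXIII: C=100, C=100, X=10, X=10, I=1, I=1, I=1
100 + 100 + 10 + 10 + 1 + 1 + 1 = 223

223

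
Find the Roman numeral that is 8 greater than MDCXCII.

MDCXCII = 1692
1692 + 8 = 1700

MDCC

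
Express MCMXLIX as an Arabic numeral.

MCMXLIX: M=1000, CM=900, XL=40, IX=9
1000 + 900 + 40 + 9 = 1949

1949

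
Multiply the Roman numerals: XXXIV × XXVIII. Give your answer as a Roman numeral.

XXXIV = 34
XXVIII = 28
34 × 28 = 952

CMLII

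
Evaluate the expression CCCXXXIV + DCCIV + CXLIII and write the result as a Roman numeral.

CCCXXXIV = 334, DCCIV = 704, CXLIII = 143
334 + 704 = 1038
1038 + 143 = 1181

MCLXXXI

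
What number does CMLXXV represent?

CMLXXV: CM=900, L=50, X=10, X=10, V=5
900 + 50 + 10 + 10 + 5 = 975

975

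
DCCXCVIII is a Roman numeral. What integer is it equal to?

DCCXCVIII: D=500, C=100, C=100, XC=90, V=5, I=1, I=1, I=1
500 + 100 + 100 + 90 + 5 + 1 + 1 + 1 = 798

798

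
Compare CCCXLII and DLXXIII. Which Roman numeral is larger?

CCCXLII = 342
DLXXIII = 573
573 is larger

DLXXIII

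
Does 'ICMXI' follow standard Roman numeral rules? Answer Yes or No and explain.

'ICMXI': Invalid subtractive combination: IC

No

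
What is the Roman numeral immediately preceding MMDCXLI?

MMDCXLI = 2641; previous is 2640

MMDCXL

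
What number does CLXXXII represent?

CLXXXII: C=100, L=50, X=10, X=10, X=10, I=1, I=1
100 + 50 + 10 + 10 + 10 + 1 + 1 = 182

182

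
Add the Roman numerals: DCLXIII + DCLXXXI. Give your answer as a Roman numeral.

DCLXIII = 663
DCLXXXI = 681
663 + 681 = 1344

MCCCXLIV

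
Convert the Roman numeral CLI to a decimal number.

CLI: C=100, L=50, I=1
100 + 50 + 1 = 151

151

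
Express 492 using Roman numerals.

Convert 492 to Roman numerals:
  492 contains 1×400 (CD)
  92 contains 1×90 (XC)
  2 contains 2×1 (II)

CDXCII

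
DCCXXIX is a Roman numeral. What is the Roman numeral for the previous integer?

DCCXXIX = 729; previous is 728

DCCXXVIII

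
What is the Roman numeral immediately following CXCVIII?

CXCVIII = 198, so the next integer is 198 + 1 = 199

CXCIX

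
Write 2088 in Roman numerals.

Convert 2088 to Roman numerals:
  2088 contains 2×1000 (MM)
  88 contains 1×50 (L)
  38 contains 3×10 (XXX)
  8 contains 1×5 (V)
  3 contains 3×1 (III)

MMLXXXVIII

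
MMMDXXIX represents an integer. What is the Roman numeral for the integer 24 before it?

MMMDXXIX = 3529
3529 - 24 = 3505

MMMDV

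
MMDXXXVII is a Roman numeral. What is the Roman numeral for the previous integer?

MMDXXXVII = 2537, so the previous integer is 2537 - 1 = 2536

MMDXXXVI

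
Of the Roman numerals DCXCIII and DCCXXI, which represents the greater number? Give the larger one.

DCXCIII = 693
DCCXXI = 721
721 is larger

DCCXXI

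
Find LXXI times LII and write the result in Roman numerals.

LXXI = 71
LII = 52
71 × 52 = 3692

MMMDCXCII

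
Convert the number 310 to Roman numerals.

Convert 310 to Roman numerals:
  310 contains 3×100 (CCC)
  10 contains 1×10 (X)

CCCX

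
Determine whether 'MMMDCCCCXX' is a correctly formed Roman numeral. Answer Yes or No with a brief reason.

'MMMDCCCCXX': More than 3 consecutive C's

No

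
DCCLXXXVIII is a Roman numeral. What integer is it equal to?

DCCLXXXVIII: D=500, C=100, C=100, L=50, X=10, X=10, X=10, V=5, I=1, I=1, I=1
500 + 100 + 100 + 50 + 10 + 10 + 10 + 5 + 1 + 1 + 1 = 788

788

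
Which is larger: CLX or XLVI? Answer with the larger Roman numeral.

CLX = 160
XLVI = 46
160 is larger

CLX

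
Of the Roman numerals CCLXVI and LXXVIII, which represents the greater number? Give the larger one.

CCLXVI = 266
LXXVIII = 78
266 is larger

CCLXVI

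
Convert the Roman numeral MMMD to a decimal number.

MMMD: M=1000, M=1000, M=1000, D=500
1000 + 1000 + 1000 + 500 = 3500

3500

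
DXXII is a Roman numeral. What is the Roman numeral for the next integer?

DXXII = 522; next is 523

DXXIII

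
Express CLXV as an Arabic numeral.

CLXV: C=100, L=50, X=10, V=5
100 + 50 + 10 + 5 = 165

165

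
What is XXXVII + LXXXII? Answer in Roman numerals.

XXXVII = 37
LXXXII = 82
37 + 82 = 119

CXIX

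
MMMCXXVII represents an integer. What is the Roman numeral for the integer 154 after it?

MMMCXXVII = 3127
3127 + 154 = 3281

MMMCCLXXXI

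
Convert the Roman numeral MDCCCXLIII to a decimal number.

MDCCCXLIII: M=1000, D=500, C=100, C=100, C=100, XL=40, I=1, I=1, I=1
1000 + 500 + 100 + 100 + 100 + 40 + 1 + 1 + 1 = 1843

1843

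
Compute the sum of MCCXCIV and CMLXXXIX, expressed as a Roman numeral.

MCCXCIV = 1294
CMLXXXIX = 989
1294 + 989 = 2283

MMCCLXXXIII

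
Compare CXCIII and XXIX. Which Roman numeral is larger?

CXCIII = 193
XXIX = 29
193 is larger

CXCIII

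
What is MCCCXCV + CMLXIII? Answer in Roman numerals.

MCCCXCV = 1395
CMLXIII = 963
1395 + 963 = 2358

MMCCCLVIII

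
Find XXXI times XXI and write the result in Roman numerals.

XXXI = 31
XXI = 21
31 × 21 = 651

DCLI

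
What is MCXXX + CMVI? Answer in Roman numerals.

MCXXX = 1130
CMVI = 906
1130 + 906 = 2036

MMXXXVI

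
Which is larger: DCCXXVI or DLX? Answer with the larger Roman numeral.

DCCXXVI = 726
DLX = 560
726 is larger

DCCXXVI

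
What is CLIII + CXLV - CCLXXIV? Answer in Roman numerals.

CLIII = 153, CXLV = 145, CCLXXIV = 274
153 + 145 = 298
298 - 274 = 24

XXIV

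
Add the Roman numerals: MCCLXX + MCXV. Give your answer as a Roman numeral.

MCCLXX = 1270
MCXV = 1115
1270 + 1115 = 2385

MMCCCLXXXV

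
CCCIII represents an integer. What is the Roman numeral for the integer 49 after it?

CCCIII = 303
303 + 49 = 352

CCCLII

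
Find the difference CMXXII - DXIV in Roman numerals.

CMXXII = 922
DXIV = 514
922 - 514 = 408

CDVIII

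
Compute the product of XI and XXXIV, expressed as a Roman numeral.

XI = 11
XXXIV = 34
11 × 34 = 374

CCCLXXIV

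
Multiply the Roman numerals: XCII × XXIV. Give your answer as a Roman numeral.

XCII = 92
XXIV = 24
92 × 24 = 2208

MMCCVIII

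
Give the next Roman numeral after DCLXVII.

DCLXVII = 667; next is 668

DCLXVIII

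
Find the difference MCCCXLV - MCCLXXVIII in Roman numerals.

MCCCXLV = 1345
MCCLXXVIII = 1278
1345 - 1278 = 67

LXVII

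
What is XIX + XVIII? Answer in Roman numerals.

XIX = 19
XVIII = 18
19 + 18 = 37

XXXVII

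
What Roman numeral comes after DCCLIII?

DCCLIII = 753, so the next integer is 753 + 1 = 754

DCCLIV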